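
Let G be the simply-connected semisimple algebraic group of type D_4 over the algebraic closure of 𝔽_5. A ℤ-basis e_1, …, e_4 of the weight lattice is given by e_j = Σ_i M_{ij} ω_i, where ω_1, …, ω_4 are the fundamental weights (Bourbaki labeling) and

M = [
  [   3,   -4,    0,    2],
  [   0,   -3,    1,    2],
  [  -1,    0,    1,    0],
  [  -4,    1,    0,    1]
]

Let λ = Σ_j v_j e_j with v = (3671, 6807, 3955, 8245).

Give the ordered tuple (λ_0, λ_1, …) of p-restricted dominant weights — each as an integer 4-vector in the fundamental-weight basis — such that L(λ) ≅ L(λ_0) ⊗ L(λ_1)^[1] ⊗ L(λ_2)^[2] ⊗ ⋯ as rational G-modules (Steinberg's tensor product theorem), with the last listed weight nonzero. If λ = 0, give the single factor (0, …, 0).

Change of basis e → ω: c = M·v where v = (3671, 6807, 3955, 8245):
  c_1 = 3·3671 + (-4)·(6807) + 0·3955 + 2·8245 = 275
  c_2 = 0·3671 + (-3)·(6807) + 1·3955 + 2·8245 = 24
  c_3 = (-1)·(3671) + 0·6807 + 1·3955 + 0·8245 = 284
  c_4 = (-4)·(3671) + 1·6807 + 0·3955 + 1·8245 = 368
p = 5; digits c_i = Σ_j d_{ij}·5^j, 0 ≤ d_{ij} < 5:
  c_1 = 275 = 0·5^0 + 0·5^1 + 1·5^2 + 2·5^3
  c_2 = 24 = 4·5^0 + 4·5^1
  c_3 = 284 = 4·5^0 + 1·5^1 + 1·5^2 + 2·5^3
  c_4 = 368 = 3·5^0 + 3·5^1 + 4·5^2 + 2·5^3
p-restricted factor λ_0 = (0, 4, 4, 3)
p-restricted factor λ_1 = (0, 4, 1, 3)
p-restricted factor λ_2 = (1, 0, 1, 4)
p-restricted factor λ_3 = (2, 0, 2, 2)

((0, 4, 4, 3), (0, 4, 1, 3), (1, 0, 1, 4), (2, 0, 2, 2))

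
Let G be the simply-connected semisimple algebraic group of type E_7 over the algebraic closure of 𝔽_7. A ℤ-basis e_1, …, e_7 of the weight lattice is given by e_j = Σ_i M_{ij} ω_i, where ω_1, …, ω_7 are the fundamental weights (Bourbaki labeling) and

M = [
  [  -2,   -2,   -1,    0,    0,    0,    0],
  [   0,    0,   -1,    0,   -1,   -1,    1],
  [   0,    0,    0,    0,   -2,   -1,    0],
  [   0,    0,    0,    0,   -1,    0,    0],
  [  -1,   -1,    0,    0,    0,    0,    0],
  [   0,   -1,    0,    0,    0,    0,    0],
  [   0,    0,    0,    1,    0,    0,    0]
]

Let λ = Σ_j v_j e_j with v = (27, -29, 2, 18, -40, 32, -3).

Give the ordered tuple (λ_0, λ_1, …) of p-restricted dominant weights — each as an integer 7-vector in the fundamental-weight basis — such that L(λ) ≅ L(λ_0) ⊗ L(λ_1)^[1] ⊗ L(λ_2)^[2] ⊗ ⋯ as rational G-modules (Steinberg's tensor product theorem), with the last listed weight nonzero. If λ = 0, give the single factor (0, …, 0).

Compute c_i = Σ_j M_{ij} v_j with v = (27, -29, 2, 18, -40, 32, -3):
  c_1 = (-2)·(27) + (-2)·(-29) + (-1)·(2) + 0·18 + (0)·(-40) + 0·32 + (0)·(-3) = 2
  c_2 = 0·27 + (0)·(-29) + (-1)·(2) + 0·18 + (-1)·(-40) + (-1)·(32) + (1)·(-3) = 3
  c_3 = 0·27 + (0)·(-29) + 0·2 + 0·18 + (-2)·(-40) + (-1)·(32) + (0)·(-3) = 48
  c_4 = 0·27 + (0)·(-29) + 0·2 + 0·18 + (-1)·(-40) + 0·32 + (0)·(-3) = 40
  c_5 = (-1)·(27) + (-1)·(-29) + 0·2 + 0·18 + (0)·(-40) + 0·32 + (0)·(-3) = 2
  c_6 = 0·27 + (-1)·(-29) + 0·2 + 0·18 + (0)·(-40) + 0·32 + (0)·(-3) = 29
  c_7 = 0·27 + (0)·(-29) + 0·2 + 1·18 + (0)·(-40) + 0·32 + (0)·(-3) = 18
Base-7 expansion of each c_i:
  c_1 = 2 = 2·7^0
  c_2 = 3 = 3·7^0
  c_3 = 48 = 6·7^0 + 6·7^1
  c_4 = 40 = 5·7^0 + 5·7^1
  c_5 = 2 = 2·7^0
  c_6 = 29 = 1·7^0 + 4·7^1
  c_7 = 18 = 4·7^0 + 2·7^1
p-restricted factor λ_0 = (2, 3, 6, 5, 2, 1, 4)
p-restricted factor λ_1 = (0, 0, 6, 5, 0, 4, 2)

((2, 3, 6, 5, 2, 1, 4), (0, 0, 6, 5, 0, 4, 2))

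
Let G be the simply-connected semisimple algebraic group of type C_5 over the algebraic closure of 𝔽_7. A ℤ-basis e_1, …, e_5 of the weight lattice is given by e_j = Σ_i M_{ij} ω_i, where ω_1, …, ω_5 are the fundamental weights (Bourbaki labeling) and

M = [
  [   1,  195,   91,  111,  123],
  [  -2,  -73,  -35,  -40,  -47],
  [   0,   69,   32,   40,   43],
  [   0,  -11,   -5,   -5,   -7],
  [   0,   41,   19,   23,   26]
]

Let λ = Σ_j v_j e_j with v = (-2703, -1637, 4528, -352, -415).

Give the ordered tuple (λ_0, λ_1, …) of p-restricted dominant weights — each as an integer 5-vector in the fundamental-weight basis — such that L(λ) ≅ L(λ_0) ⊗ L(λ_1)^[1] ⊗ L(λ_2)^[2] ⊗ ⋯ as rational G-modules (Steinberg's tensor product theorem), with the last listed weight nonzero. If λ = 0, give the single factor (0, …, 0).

Compute c_i = Σ_j M_{ij} v_j with v = (-2703, -1637, 4528, -352, -415):
  c_1 = (1)·(-2703) + (195)·(-1637) + (91)·(4528) + (111)·(-352) + (123)·(-415) = 13
  c_2 = (-2)·(-2703) + (-73)·(-1637) + (-35)·(4528) + (-40)·(-352) + (-47)·(-415) = 12
  c_3 = (0)·(-2703) + (69)·(-1637) + (32)·(4528) + (40)·(-352) + (43)·(-415) = 18
  c_4 = (0)·(-2703) + (-11)·(-1637) + (-5)·(4528) + (-5)·(-352) + (-7)·(-415) = 32
  c_5 = (0)·(-2703) + (41)·(-1637) + (19)·(4528) + (23)·(-352) + (26)·(-415) = 29
p = 7; digits c_i = Σ_j d_{ij}·7^j, 0 ≤ d_{ij} < 7:
  c_1 = 13 = 6·7^0 + 1·7^1
  c_2 = 12 = 5·7^0 + 1·7^1
  c_3 = 18 = 4·7^0 + 2·7^1
  c_4 = 32 = 4·7^0 + 4·7^1
  c_5 = 29 = 1·7^0 + 4·7^1
λ_0 = (6, 5, 4, 4, 1)
λ_1 = (1, 1, 2, 4, 4)

((6, 5, 4, 4, 1), (1, 1, 2, 4, 4))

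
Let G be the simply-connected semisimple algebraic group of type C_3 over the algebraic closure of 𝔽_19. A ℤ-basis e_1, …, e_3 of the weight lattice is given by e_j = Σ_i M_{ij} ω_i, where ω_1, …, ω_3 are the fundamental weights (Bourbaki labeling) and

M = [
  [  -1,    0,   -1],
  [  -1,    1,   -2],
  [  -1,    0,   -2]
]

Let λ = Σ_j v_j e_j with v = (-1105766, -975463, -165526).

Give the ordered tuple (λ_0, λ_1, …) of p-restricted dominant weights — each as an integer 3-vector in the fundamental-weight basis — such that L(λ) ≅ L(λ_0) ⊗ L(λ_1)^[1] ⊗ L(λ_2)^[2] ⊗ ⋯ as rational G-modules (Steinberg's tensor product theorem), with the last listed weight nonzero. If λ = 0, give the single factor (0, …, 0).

ω-coordinates c = M·v, v = (-1105766, -975463, -165526):
  c_1 = (-1)·(-1105766) + (0)·(-975463) + (-1)·(-165526) = 1271292
  c_2 = (-1)·(-1105766) + (1)·(-975463) + (-2)·(-165526) = 461355
  c_3 = (-1)·(-1105766) + (0)·(-975463) + (-2)·(-165526) = 1436818
Expand coordinatewise in base 19:
  c_1 = 1271292 = 2·19^0 + 11·19^1 + 6·19^2 + 14·19^3 + 9·19^4
  c_2 = 461355 = 16·19^0 + 18·19^1 + 4·19^2 + 10·19^3 + 3·19^4
  c_3 = 1436818 = 0·19^0 + 2·19^1 + 9·19^2 + 0·19^3 + 11·19^4
λ_0 = (2, 16, 0)
λ_1 = (11, 18, 2)
λ_2 = (6, 4, 9)
λ_3 = (14, 10, 0)
λ_4 = (9, 3, 11)

((2, 16, 0), (11, 18, 2), (6, 4, 9), (14, 10, 0), (9, 3, 11))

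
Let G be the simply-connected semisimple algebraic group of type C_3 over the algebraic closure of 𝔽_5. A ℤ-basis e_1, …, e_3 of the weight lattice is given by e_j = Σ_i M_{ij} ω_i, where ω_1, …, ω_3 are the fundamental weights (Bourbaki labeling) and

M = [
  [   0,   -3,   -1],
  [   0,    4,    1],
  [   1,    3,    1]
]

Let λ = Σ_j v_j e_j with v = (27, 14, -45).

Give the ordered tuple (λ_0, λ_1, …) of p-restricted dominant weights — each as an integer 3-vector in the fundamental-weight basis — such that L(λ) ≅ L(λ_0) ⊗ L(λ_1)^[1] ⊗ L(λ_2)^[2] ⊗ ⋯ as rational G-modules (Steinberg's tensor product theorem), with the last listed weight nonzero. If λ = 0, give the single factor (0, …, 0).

((3, 1, 4), (0, 2, 4))

In the fundamental-weight basis, λ has coordinates c = M·v (v = (27, 14, -45)):
  c_1 = 0·27 + (-3)·(14) + (-1)·(-45) = 3
  c_2 = 0·27 + 4·14 + (1)·(-45) = 11
  c_3 = 1·27 + 3·14 + (1)·(-45) = 24
Base-5 expansion of each c_i:
  c_1 = 3 = 3·5^0
  c_2 = 11 = 1·5^0 + 2·5^1
  c_3 = 24 = 4·5^0 + 4·5^1
Factor λ_0 = (3, 1, 4)
Factor λ_1 = (0, 2, 4)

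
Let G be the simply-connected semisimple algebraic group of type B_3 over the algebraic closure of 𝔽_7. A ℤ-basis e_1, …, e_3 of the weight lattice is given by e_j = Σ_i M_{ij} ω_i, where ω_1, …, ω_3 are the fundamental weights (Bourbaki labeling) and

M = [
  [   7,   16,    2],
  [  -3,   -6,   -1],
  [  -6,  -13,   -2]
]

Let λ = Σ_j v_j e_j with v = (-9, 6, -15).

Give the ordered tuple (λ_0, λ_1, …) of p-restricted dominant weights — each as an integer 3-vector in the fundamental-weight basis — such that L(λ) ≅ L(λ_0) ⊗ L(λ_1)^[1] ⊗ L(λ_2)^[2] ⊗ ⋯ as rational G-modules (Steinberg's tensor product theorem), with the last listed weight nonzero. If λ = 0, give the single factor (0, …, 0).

((3, 6, 6),)

Converting to the ω-basis (c_i = row i of M dotted with v = (-9, 6, -15)):
  c_1 = 7*-9 + 16*6 + 2*-15 = 3
  c_2 = -3*-9 + -6*6 + -1*-15 = 6
  c_3 = -6*-9 + -13*6 + -2*-15 = 6
Expand coordinatewise in base 7:
  c_1 = 3 = 3·7^0
  c_2 = 6 = 6·7^0
  c_3 = 6 = 6·7^0
p-restricted factor λ_0 = (3, 6, 6)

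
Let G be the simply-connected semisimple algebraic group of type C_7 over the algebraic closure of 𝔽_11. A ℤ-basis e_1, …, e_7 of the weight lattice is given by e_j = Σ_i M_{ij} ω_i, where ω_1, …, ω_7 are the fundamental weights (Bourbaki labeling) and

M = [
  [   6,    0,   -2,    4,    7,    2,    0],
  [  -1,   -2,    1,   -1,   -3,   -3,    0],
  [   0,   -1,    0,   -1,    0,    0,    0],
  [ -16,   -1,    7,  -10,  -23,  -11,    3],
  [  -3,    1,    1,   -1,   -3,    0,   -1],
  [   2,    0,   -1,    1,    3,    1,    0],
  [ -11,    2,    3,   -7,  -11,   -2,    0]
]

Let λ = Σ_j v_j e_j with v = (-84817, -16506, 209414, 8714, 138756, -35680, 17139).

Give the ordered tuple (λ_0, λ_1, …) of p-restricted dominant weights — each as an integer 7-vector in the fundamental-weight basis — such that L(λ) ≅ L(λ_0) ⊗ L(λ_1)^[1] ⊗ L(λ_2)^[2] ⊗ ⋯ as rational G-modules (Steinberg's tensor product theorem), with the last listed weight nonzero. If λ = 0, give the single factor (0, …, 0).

((7, 6, 4, 5, 2, 2, 9), (3, 9, 4, 0, 3, 8, 3), (3, 10, 9, 7, 10, 7, 2), (5, 6, 5, 3, 3, 7, 9))

Compute c_i = Σ_j M_{ij} v_j with v = (-84817, -16506, 209414, 8714, 138756, -35680, 17139):
  c_1 = (6)·(-84817) + (0)·(-16506) + (-2)·(209414) + (4)·(8714) + (7)·(138756) + (2)·(-35680) + (0)·(17139) = 7058
  c_2 = (-1)·(-84817) + (-2)·(-16506) + (1)·(209414) + (-1)·(8714) + (-3)·(138756) + (-3)·(-35680) + (0)·(17139) = 9301
  c_3 = (0)·(-84817) + (-1)·(-16506) + (0)·(209414) + (-1)·(8714) + (0)·(138756) + (0)·(-35680) + (0)·(17139) = 7792
  c_4 = (-16)·(-84817) + (-1)·(-16506) + (7)·(209414) + (-10)·(8714) + (-23)·(138756) + (-11)·(-35680) + (3)·(17139) = 4845
  c_5 = (-3)·(-84817) + (1)·(-16506) + (1)·(209414) + (-1)·(8714) + (-3)·(138756) + (0)·(-35680) + (-1)·(17139) = 5238
  c_6 = (2)·(-84817) + (0)·(-16506) + (-1)·(209414) + (1)·(8714) + (3)·(138756) + (1)·(-35680) + (0)·(17139) = 10254
  c_7 = (-11)·(-84817) + (2)·(-16506) + (3)·(209414) + (-7)·(8714) + (-11)·(138756) + (-2)·(-35680) + (0)·(17139) = 12263
Base-11 expansion of each c_i:
  c_1 = 7058 = 7·11^0 + 3·11^1 + 3·11^2 + 5·11^3
  c_2 = 9301 = 6·11^0 + 9·11^1 + 10·11^2 + 6·11^3
  c_3 = 7792 = 4·11^0 + 4·11^1 + 9·11^2 + 5·11^3
  c_4 = 4845 = 5·11^0 + 0·11^1 + 7·11^2 + 3·11^3
  c_5 = 5238 = 2·11^0 + 3·11^1 + 10·11^2 + 3·11^3
  c_6 = 10254 = 2·11^0 + 8·11^1 + 7·11^2 + 7·11^3
  c_7 = 12263 = 9·11^0 + 3·11^1 + 2·11^2 + 9·11^3
Factor λ_0 = (7, 6, 4, 5, 2, 2, 9)
Factor λ_1 = (3, 9, 4, 0, 3, 8, 3)
Factor λ_2 = (3, 10, 9, 7, 10, 7, 2)
Factor λ_3 = (5, 6, 5, 3, 3, 7, 9)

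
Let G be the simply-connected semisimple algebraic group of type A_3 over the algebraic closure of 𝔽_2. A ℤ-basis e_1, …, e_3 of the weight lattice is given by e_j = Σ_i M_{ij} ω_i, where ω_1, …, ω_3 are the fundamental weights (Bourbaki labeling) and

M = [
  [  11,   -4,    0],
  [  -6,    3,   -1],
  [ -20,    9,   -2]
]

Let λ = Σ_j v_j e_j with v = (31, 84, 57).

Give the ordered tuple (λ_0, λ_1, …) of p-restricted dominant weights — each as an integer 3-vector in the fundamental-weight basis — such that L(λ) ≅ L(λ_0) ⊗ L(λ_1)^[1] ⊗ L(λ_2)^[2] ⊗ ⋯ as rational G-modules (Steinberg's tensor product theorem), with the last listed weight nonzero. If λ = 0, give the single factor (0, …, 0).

((1, 1, 0), (0, 0, 1), (1, 0, 1), (0, 1, 0), (0, 0, 1))

In the fundamental-weight basis, λ has coordinates c = M·v (v = (31, 84, 57)):
  c_1 = 11*31 + -4*84 + 0*57 = 5
  c_2 = -6*31 + 3*84 + -1*57 = 9
  c_3 = -20*31 + 9*84 + -2*57 = 22
Writing each c_i in base p = 2:
  c_1 = 5 = 1·2^0 + 0·2^1 + 1·2^2
  c_2 = 9 = 1·2^0 + 0·2^1 + 0·2^2 + 1·2^3
  c_3 = 22 = 0·2^0 + 1·2^1 + 1·2^2 + 0·2^3 + 1·2^4
Factor λ_0 = (1, 1, 0)
Factor λ_1 = (0, 0, 1)
Factor λ_2 = (1, 0, 1)
Factor λ_3 = (0, 1, 0)
Factor λ_4 = (0, 0, 1)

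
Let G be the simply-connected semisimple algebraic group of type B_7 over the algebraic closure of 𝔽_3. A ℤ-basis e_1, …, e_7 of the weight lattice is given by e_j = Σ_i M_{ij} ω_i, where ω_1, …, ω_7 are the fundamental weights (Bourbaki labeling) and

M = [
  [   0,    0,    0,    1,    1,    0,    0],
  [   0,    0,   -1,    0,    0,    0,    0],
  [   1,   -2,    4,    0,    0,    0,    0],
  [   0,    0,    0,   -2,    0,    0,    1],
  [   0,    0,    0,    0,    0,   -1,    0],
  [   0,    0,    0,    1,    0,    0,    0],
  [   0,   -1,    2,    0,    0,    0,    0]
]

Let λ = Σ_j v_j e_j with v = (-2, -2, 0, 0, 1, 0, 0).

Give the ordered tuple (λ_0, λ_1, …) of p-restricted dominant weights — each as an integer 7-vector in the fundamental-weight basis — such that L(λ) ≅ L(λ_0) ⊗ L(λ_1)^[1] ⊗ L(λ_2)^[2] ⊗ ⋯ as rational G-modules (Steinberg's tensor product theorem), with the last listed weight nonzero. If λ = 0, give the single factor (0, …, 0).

((1, 0, 2, 0, 0, 0, 2),)

In the fundamental-weight basis, λ has coordinates c = M·v (v = (-2, -2, 0, 0, 1, 0, 0)):
  c_1 = (0)·(-2) + (0)·(-2) + (0)·(0) + (1)·(0) + (1)·(1) + (0)·(0) + (0)·(0) = 1
  c_2 = (0)·(-2) + (0)·(-2) + (-1)·(0) + (0)·(0) + (0)·(1) + (0)·(0) + (0)·(0) = 0
  c_3 = (1)·(-2) + (-2)·(-2) + (4)·(0) + (0)·(0) + (0)·(1) + (0)·(0) + (0)·(0) = 2
  c_4 = (0)·(-2) + (0)·(-2) + (0)·(0) + (-2)·(0) + (0)·(1) + (0)·(0) + (1)·(0) = 0
  c_5 = (0)·(-2) + (0)·(-2) + (0)·(0) + (0)·(0) + (0)·(1) + (-1)·(0) + (0)·(0) = 0
  c_6 = (0)·(-2) + (0)·(-2) + (0)·(0) + (1)·(0) + (0)·(1) + (0)·(0) + (0)·(0) = 0
  c_7 = (0)·(-2) + (-1)·(-2) + (2)·(0) + (0)·(0) + (0)·(1) + (0)·(0) + (0)·(0) = 2
Writing each c_i in base p = 3:
  c_1 = 1 = 1·3^0
  c_2 = 0
  c_3 = 2 = 2·3^0
  c_4 = 0
  c_5 = 0
  c_6 = 0
  c_7 = 2 = 2·3^0
Factor λ_0 = (1, 0, 2, 0, 0, 0, 2)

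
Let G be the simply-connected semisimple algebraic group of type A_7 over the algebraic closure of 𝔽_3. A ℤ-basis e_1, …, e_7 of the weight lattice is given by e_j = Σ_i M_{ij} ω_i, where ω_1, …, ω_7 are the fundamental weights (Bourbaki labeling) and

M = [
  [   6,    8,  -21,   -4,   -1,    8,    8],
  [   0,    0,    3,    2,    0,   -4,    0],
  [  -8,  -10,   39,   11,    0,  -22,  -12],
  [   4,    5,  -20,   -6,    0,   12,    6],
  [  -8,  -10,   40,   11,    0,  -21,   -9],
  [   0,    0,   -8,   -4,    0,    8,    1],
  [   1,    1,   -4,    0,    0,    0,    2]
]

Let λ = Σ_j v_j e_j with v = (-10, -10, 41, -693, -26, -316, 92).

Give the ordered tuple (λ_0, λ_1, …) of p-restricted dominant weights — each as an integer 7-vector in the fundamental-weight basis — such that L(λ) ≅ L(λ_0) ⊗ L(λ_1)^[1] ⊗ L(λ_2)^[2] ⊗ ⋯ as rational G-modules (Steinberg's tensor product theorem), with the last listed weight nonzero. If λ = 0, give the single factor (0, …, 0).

Converting to the ω-basis (c_i = row i of M dotted with v = (-10, -10, 41, -693, -26, -316, 92)):
  c_1 = 6*-10 + 8*-10 + -21*41 + -4*-693 + -1*-26 + 8*-316 + 8*92 = 5
  c_2 = 0*-10 + 0*-10 + 3*41 + 2*-693 + 0*-26 + -4*-316 + 0*92 = 1
  c_3 = -8*-10 + -10*-10 + 39*41 + 11*-693 + 0*-26 + -22*-316 + -12*92 = 4
  c_4 = 4*-10 + 5*-10 + -20*41 + -6*-693 + 0*-26 + 12*-316 + 6*92 = 8
  c_5 = -8*-10 + -10*-10 + 40*41 + 11*-693 + 0*-26 + -21*-316 + -9*92 = 5
  c_6 = 0*-10 + 0*-10 + -8*41 + -4*-693 + 0*-26 + 8*-316 + 1*92 = 8
  c_7 = 1*-10 + 1*-10 + -4*41 + 0*-693 + 0*-26 + 0*-316 + 2*92 = 0
Base-3 expansion of each c_i:
  c_1 = 5 = 2·3^0 + 1·3^1
  c_2 = 1 = 1·3^0
  c_3 = 4 = 1·3^0 + 1·3^1
  c_4 = 8 = 2·3^0 + 2·3^1
  c_5 = 5 = 2·3^0 + 1·3^1
  c_6 = 8 = 2·3^0 + 2·3^1
  c_7 = 0
Factor λ_0 = (2, 1, 1, 2, 2, 2, 0)
Factor λ_1 = (1, 0, 1, 2, 1, 2, 0)

((2, 1, 1, 2, 2, 2, 0), (1, 0, 1, 2, 1, 2, 0))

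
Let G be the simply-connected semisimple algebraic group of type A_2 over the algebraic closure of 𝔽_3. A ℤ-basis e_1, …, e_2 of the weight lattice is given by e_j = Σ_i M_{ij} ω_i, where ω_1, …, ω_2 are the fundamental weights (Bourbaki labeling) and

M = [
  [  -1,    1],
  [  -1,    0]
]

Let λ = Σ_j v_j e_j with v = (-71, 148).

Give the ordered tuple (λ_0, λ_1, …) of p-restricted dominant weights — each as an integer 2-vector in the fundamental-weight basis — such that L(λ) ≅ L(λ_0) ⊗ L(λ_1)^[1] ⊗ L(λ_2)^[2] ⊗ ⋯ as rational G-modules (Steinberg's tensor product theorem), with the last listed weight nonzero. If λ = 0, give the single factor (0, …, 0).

ω-coordinates c = M·v, v = (-71, 148):
  c_1 = (-1)·(-71) + (1)·(148) = 219
  c_2 = (-1)·(-71) + (0)·(148) = 71
p = 3; digits c_i = Σ_j d_{ij}·3^j, 0 ≤ d_{ij} < 3:
  c_1 = 219 = 0·3^0 + 1·3^1 + 0·3^2 + 2·3^3 + 2·3^4
  c_2 = 71 = 2·3^0 + 2·3^1 + 1·3^2 + 2·3^3
p-restricted factor λ_0 = (0, 2)
p-restricted factor λ_1 = (1, 2)
p-restricted factor λ_2 = (0, 1)
p-restricted factor λ_3 = (2, 2)
p-restricted factor λ_4 = (2, 0)

((0, 2), (1, 2), (0, 1), (2, 2), (2, 0))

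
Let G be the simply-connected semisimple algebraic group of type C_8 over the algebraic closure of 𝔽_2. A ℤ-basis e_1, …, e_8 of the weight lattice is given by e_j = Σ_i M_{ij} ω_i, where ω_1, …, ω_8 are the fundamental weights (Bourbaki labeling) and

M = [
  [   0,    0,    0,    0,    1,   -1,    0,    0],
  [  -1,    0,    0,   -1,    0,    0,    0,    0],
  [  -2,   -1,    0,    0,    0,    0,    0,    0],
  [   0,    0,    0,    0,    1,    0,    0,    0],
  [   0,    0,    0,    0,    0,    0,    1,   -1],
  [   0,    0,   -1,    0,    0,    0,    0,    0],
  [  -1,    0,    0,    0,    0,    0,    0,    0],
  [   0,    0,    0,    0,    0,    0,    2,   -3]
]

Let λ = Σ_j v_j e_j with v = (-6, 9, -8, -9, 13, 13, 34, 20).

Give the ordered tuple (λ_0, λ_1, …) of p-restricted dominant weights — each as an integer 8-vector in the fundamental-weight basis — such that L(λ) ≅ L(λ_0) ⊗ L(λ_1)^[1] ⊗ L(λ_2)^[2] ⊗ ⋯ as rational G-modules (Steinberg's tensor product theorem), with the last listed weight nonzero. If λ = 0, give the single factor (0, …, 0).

((0, 1, 1, 1, 0, 0, 0, 0), (0, 1, 1, 0, 1, 0, 1, 0), (0, 1, 0, 1, 1, 0, 1, 0), (0, 1, 0, 1, 1, 1, 0, 1))

In the fundamental-weight basis, λ has coordinates c = M·v (v = (-6, 9, -8, -9, 13, 13, 34, 20)):
  c_1 = (0)·(-6) + 0·9 + (0)·(-8) + (0)·(-9) + 1·13 + (-1)·(13) + 0·34 + 0·20 = 0
  c_2 = (-1)·(-6) + 0·9 + (0)·(-8) + (-1)·(-9) + 0·13 + 0·13 + 0·34 + 0·20 = 15
  c_3 = (-2)·(-6) + (-1)·(9) + (0)·(-8) + (0)·(-9) + 0·13 + 0·13 + 0·34 + 0·20 = 3
  c_4 = (0)·(-6) + 0·9 + (0)·(-8) + (0)·(-9) + 1·13 + 0·13 + 0·34 + 0·20 = 13
  c_5 = (0)·(-6) + 0·9 + (0)·(-8) + (0)·(-9) + 0·13 + 0·13 + 1·34 + (-1)·(20) = 14
  c_6 = (0)·(-6) + 0·9 + (-1)·(-8) + (0)·(-9) + 0·13 + 0·13 + 0·34 + 0·20 = 8
  c_7 = (-1)·(-6) + 0·9 + (0)·(-8) + (0)·(-9) + 0·13 + 0·13 + 0·34 + 0·20 = 6
  c_8 = (0)·(-6) + 0·9 + (0)·(-8) + (0)·(-9) + 0·13 + 0·13 + 2·34 + (-3)·(20) = 8
p = 2; digits c_i = Σ_j d_{ij}·2^j, 0 ≤ d_{ij} < 2:
  c_1 = 0
  c_2 = 15 = 1·2^0 + 1·2^1 + 1·2^2 + 1·2^3
  c_3 = 3 = 1·2^0 + 1·2^1
  c_4 = 13 = 1·2^0 + 0·2^1 + 1·2^2 + 1·2^3
  c_5 = 14 = 0·2^0 + 1·2^1 + 1·2^2 + 1·2^3
  c_6 = 8 = 0·2^0 + 0·2^1 + 0·2^2 + 1·2^3
  c_7 = 6 = 0·2^0 + 1·2^1 + 1·2^2
  c_8 = 8 = 0·2^0 + 0·2^1 + 0·2^2 + 1·2^3
λ_0 = (0, 1, 1, 1, 0, 0, 0, 0)
λ_1 = (0, 1, 1, 0, 1, 0, 1, 0)
λ_2 = (0, 1, 0, 1, 1, 0, 1, 0)
λ_3 = (0, 1, 0, 1, 1, 1, 0, 1)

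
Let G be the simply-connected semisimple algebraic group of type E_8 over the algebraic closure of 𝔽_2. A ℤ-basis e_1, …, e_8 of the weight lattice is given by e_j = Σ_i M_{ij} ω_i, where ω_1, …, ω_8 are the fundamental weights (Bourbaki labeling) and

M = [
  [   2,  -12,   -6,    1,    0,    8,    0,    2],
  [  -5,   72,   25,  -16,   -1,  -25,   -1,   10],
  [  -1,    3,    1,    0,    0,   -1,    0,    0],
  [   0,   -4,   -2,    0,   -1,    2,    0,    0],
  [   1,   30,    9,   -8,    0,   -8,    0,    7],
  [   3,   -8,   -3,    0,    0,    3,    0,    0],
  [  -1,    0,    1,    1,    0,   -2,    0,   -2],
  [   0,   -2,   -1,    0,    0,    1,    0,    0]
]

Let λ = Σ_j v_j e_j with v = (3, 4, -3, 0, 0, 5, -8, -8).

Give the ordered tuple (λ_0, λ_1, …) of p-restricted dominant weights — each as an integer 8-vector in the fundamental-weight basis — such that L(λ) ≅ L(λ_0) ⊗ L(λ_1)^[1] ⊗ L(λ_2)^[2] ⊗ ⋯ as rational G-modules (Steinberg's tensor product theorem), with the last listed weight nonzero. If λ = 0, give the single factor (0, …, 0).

Change of basis e → ω: c = M·v where v = (3, 4, -3, 0, 0, 5, -8, -8):
  c_1 = (2)·(3) + (-12)·(4) + (-6)·(-3) + (1)·(0) + (0)·(0) + (8)·(5) + (0)·(-8) + (2)·(-8) = 0
  c_2 = (-5)·(3) + (72)·(4) + (25)·(-3) + (-16)·(0) + (-1)·(0) + (-25)·(5) + (-1)·(-8) + (10)·(-8) = 1
  c_3 = (-1)·(3) + (3)·(4) + (1)·(-3) + (0)·(0) + (0)·(0) + (-1)·(5) + (0)·(-8) + (0)·(-8) = 1
  c_4 = (0)·(3) + (-4)·(4) + (-2)·(-3) + (0)·(0) + (-1)·(0) + (2)·(5) + (0)·(-8) + (0)·(-8) = 0
  c_5 = (1)·(3) + (30)·(4) + (9)·(-3) + (-8)·(0) + (0)·(0) + (-8)·(5) + (0)·(-8) + (7)·(-8) = 0
  c_6 = (3)·(3) + (-8)·(4) + (-3)·(-3) + (0)·(0) + (0)·(0) + (3)·(5) + (0)·(-8) + (0)·(-8) = 1
  c_7 = (-1)·(3) + (0)·(4) + (1)·(-3) + (1)·(0) + (0)·(0) + (-2)·(5) + (0)·(-8) + (-2)·(-8) = 0
  c_8 = (0)·(3) + (-2)·(4) + (-1)·(-3) + (0)·(0) + (0)·(0) + (1)·(5) + (0)·(-8) + (0)·(-8) = 0
Expand coordinatewise in base 2:
  c_1 = 0
  c_2 = 1 = 1·2^0
  c_3 = 1 = 1·2^0
  c_4 = 0
  c_5 = 0
  c_6 = 1 = 1·2^0
  c_7 = 0
  c_8 = 0
p-restricted factor λ_0 = (0, 1, 1, 0, 0, 1, 0, 0)

((0, 1, 1, 0, 0, 1, 0, 0),)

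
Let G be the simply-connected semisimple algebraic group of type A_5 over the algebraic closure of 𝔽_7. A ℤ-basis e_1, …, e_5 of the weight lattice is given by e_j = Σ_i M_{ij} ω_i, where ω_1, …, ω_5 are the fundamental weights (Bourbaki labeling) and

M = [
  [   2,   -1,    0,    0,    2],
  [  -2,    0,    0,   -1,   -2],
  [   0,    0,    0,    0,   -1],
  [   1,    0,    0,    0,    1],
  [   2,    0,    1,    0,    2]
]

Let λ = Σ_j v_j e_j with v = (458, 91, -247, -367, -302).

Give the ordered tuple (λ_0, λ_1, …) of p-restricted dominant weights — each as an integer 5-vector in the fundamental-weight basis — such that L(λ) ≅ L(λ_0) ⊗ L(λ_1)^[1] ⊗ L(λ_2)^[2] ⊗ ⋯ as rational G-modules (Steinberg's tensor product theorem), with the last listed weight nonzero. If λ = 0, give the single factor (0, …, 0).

((4, 6, 1, 2, 2), (3, 0, 1, 1, 2), (4, 1, 6, 3, 1))

Converting to the ω-basis (c_i = row i of M dotted with v = (458, 91, -247, -367, -302)):
  c_1 = 2·458 + (-1)·(91) + (0)·(-247) + (0)·(-367) + (2)·(-302) = 221
  c_2 = (-2)·(458) + 0·91 + (0)·(-247) + (-1)·(-367) + (-2)·(-302) = 55
  c_3 = 0·458 + 0·91 + (0)·(-247) + (0)·(-367) + (-1)·(-302) = 302
  c_4 = 1·458 + 0·91 + (0)·(-247) + (0)·(-367) + (1)·(-302) = 156
  c_5 = 2·458 + 0·91 + (1)·(-247) + (0)·(-367) + (2)·(-302) = 65
Base-7 expansion of each c_i:
  c_1 = 221 = 4·7^0 + 3·7^1 + 4·7^2
  c_2 = 55 = 6·7^0 + 0·7^1 + 1·7^2
  c_3 = 302 = 1·7^0 + 1·7^1 + 6·7^2
  c_4 = 156 = 2·7^0 + 1·7^1 + 3·7^2
  c_5 = 65 = 2·7^0 + 2·7^1 + 1·7^2
p-restricted factor λ_0 = (4, 6, 1, 2, 2)
p-restricted factor λ_1 = (3, 0, 1, 1, 2)
p-restricted factor λ_2 = (4, 1, 6, 3, 1)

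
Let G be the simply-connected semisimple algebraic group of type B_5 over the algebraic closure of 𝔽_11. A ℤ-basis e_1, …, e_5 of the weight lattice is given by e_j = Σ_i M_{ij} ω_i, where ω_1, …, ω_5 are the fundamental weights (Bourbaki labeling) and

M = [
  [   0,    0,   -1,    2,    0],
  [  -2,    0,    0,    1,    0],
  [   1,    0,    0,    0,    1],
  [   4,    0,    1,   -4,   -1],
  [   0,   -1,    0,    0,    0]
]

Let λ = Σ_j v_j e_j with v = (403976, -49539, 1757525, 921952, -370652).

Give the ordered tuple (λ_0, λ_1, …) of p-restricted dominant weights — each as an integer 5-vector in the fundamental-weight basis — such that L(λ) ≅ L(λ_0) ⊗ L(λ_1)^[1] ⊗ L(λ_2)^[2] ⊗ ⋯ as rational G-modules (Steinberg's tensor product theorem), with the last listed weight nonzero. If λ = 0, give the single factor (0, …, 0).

((7, 7, 5, 8, 6), (9, 1, 4, 0, 4), (9, 7, 0, 3, 2), (9, 8, 3, 9, 4), (5, 7, 2, 3, 3))

Compute c_i = Σ_j M_{ij} v_j with v = (403976, -49539, 1757525, 921952, -370652):
  c_1 = 0·403976 + (0)·(-49539) + (-1)·(1757525) + 2·921952 + (0)·(-370652) = 86379
  c_2 = (-2)·(403976) + (0)·(-49539) + 0·1757525 + 1·921952 + (0)·(-370652) = 114000
  c_3 = 1·403976 + (0)·(-49539) + 0·1757525 + 0·921952 + (1)·(-370652) = 33324
  c_4 = 4·403976 + (0)·(-49539) + 1·1757525 + (-4)·(921952) + (-1)·(-370652) = 56273
  c_5 = 0·403976 + (-1)·(-49539) + 0·1757525 + 0·921952 + (0)·(-370652) = 49539
p = 11; digits c_i = Σ_j d_{ij}·11^j, 0 ≤ d_{ij} < 11:
  c_1 = 86379 = 7·11^0 + 9·11^1 + 9·11^2 + 9·11^3 + 5·11^4
  c_2 = 114000 = 7·11^0 + 1·11^1 + 7·11^2 + 8·11^3 + 7·11^4
  c_3 = 33324 = 5·11^0 + 4·11^1 + 0·11^2 + 3·11^3 + 2·11^4
  c_4 = 56273 = 8·11^0 + 0·11^1 + 3·11^2 + 9·11^3 + 3·11^4
  c_5 = 49539 = 6·11^0 + 4·11^1 + 2·11^2 + 4·11^3 + 3·11^4
λ_0 = (7, 7, 5, 8, 6)
λ_1 = (9, 1, 4, 0, 4)
λ_2 = (9, 7, 0, 3, 2)
λ_3 = (9, 8, 3, 9, 4)
λ_4 = (5, 7, 2, 3, 3)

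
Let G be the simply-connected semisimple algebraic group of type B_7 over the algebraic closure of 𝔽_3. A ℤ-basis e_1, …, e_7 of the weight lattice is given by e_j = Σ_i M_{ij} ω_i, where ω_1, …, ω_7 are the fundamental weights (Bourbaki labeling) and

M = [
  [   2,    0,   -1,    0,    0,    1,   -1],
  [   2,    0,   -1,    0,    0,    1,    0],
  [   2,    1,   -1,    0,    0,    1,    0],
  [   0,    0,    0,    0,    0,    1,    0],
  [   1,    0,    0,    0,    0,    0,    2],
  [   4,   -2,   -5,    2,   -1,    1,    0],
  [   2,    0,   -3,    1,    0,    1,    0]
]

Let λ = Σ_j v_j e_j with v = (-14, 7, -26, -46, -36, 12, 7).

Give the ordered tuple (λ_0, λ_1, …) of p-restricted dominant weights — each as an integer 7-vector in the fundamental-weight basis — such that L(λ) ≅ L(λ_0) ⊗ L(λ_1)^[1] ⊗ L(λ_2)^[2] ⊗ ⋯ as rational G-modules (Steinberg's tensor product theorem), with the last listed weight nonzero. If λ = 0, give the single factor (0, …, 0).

((0, 1, 2, 0, 0, 1, 1), (1, 0, 2, 1, 0, 2, 2), (0, 1, 1, 1, 0, 1, 1))

Converting to the ω-basis (c_i = row i of M dotted with v = (-14, 7, -26, -46, -36, 12, 7)):
  c_1 = (2)·(-14) + 0·7 + (-1)·(-26) + (0)·(-46) + (0)·(-36) + 1·12 + (-1)·(7) = 3
  c_2 = (2)·(-14) + 0·7 + (-1)·(-26) + (0)·(-46) + (0)·(-36) + 1·12 + 0·7 = 10
  c_3 = (2)·(-14) + 1·7 + (-1)·(-26) + (0)·(-46) + (0)·(-36) + 1·12 + 0·7 = 17
  c_4 = (0)·(-14) + 0·7 + (0)·(-26) + (0)·(-46) + (0)·(-36) + 1·12 + 0·7 = 12
  c_5 = (1)·(-14) + 0·7 + (0)·(-26) + (0)·(-46) + (0)·(-36) + 0·12 + 2·7 = 0
  c_6 = (4)·(-14) + (-2)·(7) + (-5)·(-26) + (2)·(-46) + (-1)·(-36) + 1·12 + 0·7 = 16
  c_7 = (2)·(-14) + 0·7 + (-3)·(-26) + (1)·(-46) + (0)·(-36) + 1·12 + 0·7 = 16
p = 3; digits c_i = Σ_j d_{ij}·3^j, 0 ≤ d_{ij} < 3:
  c_1 = 3 = 0·3^0 + 1·3^1
  c_2 = 10 = 1·3^0 + 0·3^1 + 1·3^2
  c_3 = 17 = 2·3^0 + 2·3^1 + 1·3^2
  c_4 = 12 = 0·3^0 + 1·3^1 + 1·3^2
  c_5 = 0
  c_6 = 16 = 1·3^0 + 2·3^1 + 1·3^2
  c_7 = 16 = 1·3^0 + 2·3^1 + 1·3^2
λ_0 = (0, 1, 2, 0, 0, 1, 1)
λ_1 = (1, 0, 2, 1, 0, 2, 2)
λ_2 = (0, 1, 1, 1, 0, 1, 1)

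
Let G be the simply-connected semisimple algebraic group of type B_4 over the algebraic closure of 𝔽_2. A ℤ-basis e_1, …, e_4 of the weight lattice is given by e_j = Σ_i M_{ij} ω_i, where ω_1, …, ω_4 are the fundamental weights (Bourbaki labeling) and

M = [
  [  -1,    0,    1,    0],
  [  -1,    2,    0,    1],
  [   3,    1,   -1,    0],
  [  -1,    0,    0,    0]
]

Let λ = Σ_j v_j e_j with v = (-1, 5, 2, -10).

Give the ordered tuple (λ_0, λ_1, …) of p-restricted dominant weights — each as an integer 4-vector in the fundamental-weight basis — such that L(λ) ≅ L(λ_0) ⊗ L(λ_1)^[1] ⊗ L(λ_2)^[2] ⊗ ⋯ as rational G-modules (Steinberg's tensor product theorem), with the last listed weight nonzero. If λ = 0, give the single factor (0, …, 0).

((1, 1, 0, 1), (1, 0, 0, 0))

Converting to the ω-basis (c_i = row i of M dotted with v = (-1, 5, 2, -10)):
  c_1 = (-1)·(-1) + 0·5 + 1·2 + (0)·(-10) = 3
  c_2 = (-1)·(-1) + 2·5 + 0·2 + (1)·(-10) = 1
  c_3 = (3)·(-1) + 1·5 + (-1)·(2) + (0)·(-10) = 0
  c_4 = (-1)·(-1) + 0·5 + 0·2 + (0)·(-10) = 1
p = 2; digits c_i = Σ_j d_{ij}·2^j, 0 ≤ d_{ij} < 2:
  c_1 = 3 = 1·2^0 + 1·2^1
  c_2 = 1 = 1·2^0
  c_3 = 0
  c_4 = 1 = 1·2^0
p-restricted factor λ_0 = (1, 1, 0, 1)
p-restricted factor λ_1 = (1, 0, 0, 0)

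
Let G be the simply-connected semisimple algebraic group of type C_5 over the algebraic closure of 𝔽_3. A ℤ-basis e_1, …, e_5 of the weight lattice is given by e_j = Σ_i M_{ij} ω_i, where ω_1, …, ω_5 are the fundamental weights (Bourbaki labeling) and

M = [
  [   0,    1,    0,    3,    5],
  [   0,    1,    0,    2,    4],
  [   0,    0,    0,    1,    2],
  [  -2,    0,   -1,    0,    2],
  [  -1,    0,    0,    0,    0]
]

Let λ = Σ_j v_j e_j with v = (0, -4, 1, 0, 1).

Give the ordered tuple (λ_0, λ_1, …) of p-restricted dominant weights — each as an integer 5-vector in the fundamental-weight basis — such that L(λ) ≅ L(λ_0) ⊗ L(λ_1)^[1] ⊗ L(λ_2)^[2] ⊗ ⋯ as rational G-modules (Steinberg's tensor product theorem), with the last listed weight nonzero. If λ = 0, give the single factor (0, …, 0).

((1, 0, 2, 1, 0),)

ω-coordinates c = M·v, v = (0, -4, 1, 0, 1):
  c_1 = (0)·(0) + (1)·(-4) + (0)·(1) + (3)·(0) + (5)·(1) = 1
  c_2 = (0)·(0) + (1)·(-4) + (0)·(1) + (2)·(0) + (4)·(1) = 0
  c_3 = (0)·(0) + (0)·(-4) + (0)·(1) + (1)·(0) + (2)·(1) = 2
  c_4 = (-2)·(0) + (0)·(-4) + (-1)·(1) + (0)·(0) + (2)·(1) = 1
  c_5 = (-1)·(0) + (0)·(-4) + (0)·(1) + (0)·(0) + (0)·(1) = 0
Expand coordinatewise in base 3:
  c_1 = 1 = 1·3^0
  c_2 = 0
  c_3 = 2 = 2·3^0
  c_4 = 1 = 1·3^0
  c_5 = 0
p-restricted factor λ_0 = (1, 0, 2, 1, 0)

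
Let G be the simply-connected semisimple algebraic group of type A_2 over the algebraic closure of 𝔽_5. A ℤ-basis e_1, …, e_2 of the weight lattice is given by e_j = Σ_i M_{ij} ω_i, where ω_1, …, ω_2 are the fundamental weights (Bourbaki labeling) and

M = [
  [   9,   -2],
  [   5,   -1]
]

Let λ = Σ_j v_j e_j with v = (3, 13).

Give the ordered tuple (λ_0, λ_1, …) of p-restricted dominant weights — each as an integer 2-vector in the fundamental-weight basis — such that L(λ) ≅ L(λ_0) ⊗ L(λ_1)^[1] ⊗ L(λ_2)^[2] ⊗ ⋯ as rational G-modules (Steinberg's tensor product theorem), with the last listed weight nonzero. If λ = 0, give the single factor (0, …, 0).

Change of basis e → ω: c = M·v where v = (3, 13):
  c_1 = 9·3 + (-2)·(13) = 1
  c_2 = 5·3 + (-1)·(13) = 2
p = 5; digits c_i = Σ_j d_{ij}·5^j, 0 ≤ d_{ij} < 5:
  c_1 = 1 = 1·5^0
  c_2 = 2 = 2·5^0
Factor λ_0 = (1, 2)

((1, 2),)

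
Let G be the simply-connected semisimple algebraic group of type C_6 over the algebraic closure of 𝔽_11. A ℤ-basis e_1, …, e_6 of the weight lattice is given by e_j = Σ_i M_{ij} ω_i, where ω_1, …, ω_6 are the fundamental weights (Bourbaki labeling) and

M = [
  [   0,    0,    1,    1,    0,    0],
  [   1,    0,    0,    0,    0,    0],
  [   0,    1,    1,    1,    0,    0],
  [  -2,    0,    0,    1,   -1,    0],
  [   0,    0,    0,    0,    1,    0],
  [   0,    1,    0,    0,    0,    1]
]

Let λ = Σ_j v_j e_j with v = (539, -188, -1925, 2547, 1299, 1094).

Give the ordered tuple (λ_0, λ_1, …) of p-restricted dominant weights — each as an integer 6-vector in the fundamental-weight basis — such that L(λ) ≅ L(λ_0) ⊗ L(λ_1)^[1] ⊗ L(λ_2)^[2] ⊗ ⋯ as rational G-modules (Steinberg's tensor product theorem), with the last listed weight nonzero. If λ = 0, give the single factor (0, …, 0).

Change of basis e → ω: c = M·v where v = (539, -188, -1925, 2547, 1299, 1094):
  c_1 = 0·539 + (0)·(-188) + (1)·(-1925) + 1·2547 + 0·1299 + 0·1094 = 622
  c_2 = 1·539 + (0)·(-188) + (0)·(-1925) + 0·2547 + 0·1299 + 0·1094 = 539
  c_3 = 0·539 + (1)·(-188) + (1)·(-1925) + 1·2547 + 0·1299 + 0·1094 = 434
  c_4 = (-2)·(539) + (0)·(-188) + (0)·(-1925) + 1·2547 + (-1)·(1299) + 0·1094 = 170
  c_5 = 0·539 + (0)·(-188) + (0)·(-1925) + 0·2547 + 1·1299 + 0·1094 = 1299
  c_6 = 0·539 + (1)·(-188) + (0)·(-1925) + 0·2547 + 0·1299 + 1·1094 = 906
Base-11 expansion of each c_i:
  c_1 = 622 = 6·11^0 + 1·11^1 + 5·11^2
  c_2 = 539 = 0·11^0 + 5·11^1 + 4·11^2
  c_3 = 434 = 5·11^0 + 6·11^1 + 3·11^2
  c_4 = 170 = 5·11^0 + 4·11^1 + 1·11^2
  c_5 = 1299 = 1·11^0 + 8·11^1 + 10·11^2
  c_6 = 906 = 4·11^0 + 5·11^1 + 7·11^2
Factor λ_0 = (6, 0, 5, 5, 1, 4)
Factor λ_1 = (1, 5, 6, 4, 8, 5)
Factor λ_2 = (5, 4, 3, 1, 10, 7)

((6, 0, 5, 5, 1, 4), (1, 5, 6, 4, 8, 5), (5, 4, 3, 1, 10, 7))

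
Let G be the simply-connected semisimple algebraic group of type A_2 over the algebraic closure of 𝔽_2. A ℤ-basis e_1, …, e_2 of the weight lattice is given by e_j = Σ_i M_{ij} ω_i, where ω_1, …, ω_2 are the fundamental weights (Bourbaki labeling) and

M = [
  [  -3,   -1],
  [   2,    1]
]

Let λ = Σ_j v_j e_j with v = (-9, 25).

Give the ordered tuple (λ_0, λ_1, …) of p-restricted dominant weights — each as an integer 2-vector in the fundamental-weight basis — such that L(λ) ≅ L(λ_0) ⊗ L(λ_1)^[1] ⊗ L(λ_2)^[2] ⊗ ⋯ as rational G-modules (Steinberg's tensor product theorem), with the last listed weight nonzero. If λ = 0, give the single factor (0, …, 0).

((0, 1), (1, 1), (0, 1))

ω-coordinates c = M·v, v = (-9, 25):
  c_1 = -3*-9 + -1*25 = 2
  c_2 = 2*-9 + 1*25 = 7
Writing each c_i in base p = 2:
  c_1 = 2 = 0·2^0 + 1·2^1
  c_2 = 7 = 1·2^0 + 1·2^1 + 1·2^2
p-restricted factor λ_0 = (0, 1)
p-restricted factor λ_1 = (1, 1)
p-restricted factor λ_2 = (0, 1)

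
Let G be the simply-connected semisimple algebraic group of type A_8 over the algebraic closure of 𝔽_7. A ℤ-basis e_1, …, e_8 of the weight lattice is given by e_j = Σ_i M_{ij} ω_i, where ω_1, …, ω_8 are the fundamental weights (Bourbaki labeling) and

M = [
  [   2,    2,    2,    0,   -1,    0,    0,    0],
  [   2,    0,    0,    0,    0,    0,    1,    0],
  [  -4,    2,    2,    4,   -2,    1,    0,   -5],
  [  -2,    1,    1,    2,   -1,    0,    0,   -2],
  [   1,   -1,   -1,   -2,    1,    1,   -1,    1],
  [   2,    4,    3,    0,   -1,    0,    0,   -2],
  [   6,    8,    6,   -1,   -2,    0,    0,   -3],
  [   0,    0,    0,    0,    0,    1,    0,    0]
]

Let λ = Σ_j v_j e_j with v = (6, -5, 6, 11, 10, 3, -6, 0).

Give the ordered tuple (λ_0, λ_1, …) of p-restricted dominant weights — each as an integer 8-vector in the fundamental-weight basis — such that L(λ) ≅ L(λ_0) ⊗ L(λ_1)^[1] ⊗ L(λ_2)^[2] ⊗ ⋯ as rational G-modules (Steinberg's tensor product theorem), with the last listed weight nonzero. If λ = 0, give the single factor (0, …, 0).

ω-coordinates c = M·v, v = (6, -5, 6, 11, 10, 3, -6, 0):
  c_1 = 2·6 + (2)·(-5) + 2·6 + 0·11 + (-1)·(10) + 0·3 + (0)·(-6) + 0·0 = 4
  c_2 = 2·6 + (0)·(-5) + 0·6 + 0·11 + 0·10 + 0·3 + (1)·(-6) + 0·0 = 6
  c_3 = (-4)·(6) + (2)·(-5) + 2·6 + 4·11 + (-2)·(10) + 1·3 + (0)·(-6) + (-5)·(0) = 5
  c_4 = (-2)·(6) + (1)·(-5) + 1·6 + 2·11 + (-1)·(10) + 0·3 + (0)·(-6) + (-2)·(0) = 1
  c_5 = 1·6 + (-1)·(-5) + (-1)·(6) + (-2)·(11) + 1·10 + 1·3 + (-1)·(-6) + 1·0 = 2
  c_6 = 2·6 + (4)·(-5) + 3·6 + 0·11 + (-1)·(10) + 0·3 + (0)·(-6) + (-2)·(0) = 0
  c_7 = 6·6 + (8)·(-5) + 6·6 + (-1)·(11) + (-2)·(10) + 0·3 + (0)·(-6) + (-3)·(0) = 1
  c_8 = 0·6 + (0)·(-5) + 0·6 + 0·11 + 0·10 + 1·3 + (0)·(-6) + 0·0 = 3
Writing each c_i in base p = 7:
  c_1 = 4 = 4·7^0
  c_2 = 6 = 6·7^0
  c_3 = 5 = 5·7^0
  c_4 = 1 = 1·7^0
  c_5 = 2 = 2·7^0
  c_6 = 0
  c_7 = 1 = 1·7^0
  c_8 = 3 = 3·7^0
Factor λ_0 = (4, 6, 5, 1, 2, 0, 1, 3)

((4, 6, 5, 1, 2, 0, 1, 3),)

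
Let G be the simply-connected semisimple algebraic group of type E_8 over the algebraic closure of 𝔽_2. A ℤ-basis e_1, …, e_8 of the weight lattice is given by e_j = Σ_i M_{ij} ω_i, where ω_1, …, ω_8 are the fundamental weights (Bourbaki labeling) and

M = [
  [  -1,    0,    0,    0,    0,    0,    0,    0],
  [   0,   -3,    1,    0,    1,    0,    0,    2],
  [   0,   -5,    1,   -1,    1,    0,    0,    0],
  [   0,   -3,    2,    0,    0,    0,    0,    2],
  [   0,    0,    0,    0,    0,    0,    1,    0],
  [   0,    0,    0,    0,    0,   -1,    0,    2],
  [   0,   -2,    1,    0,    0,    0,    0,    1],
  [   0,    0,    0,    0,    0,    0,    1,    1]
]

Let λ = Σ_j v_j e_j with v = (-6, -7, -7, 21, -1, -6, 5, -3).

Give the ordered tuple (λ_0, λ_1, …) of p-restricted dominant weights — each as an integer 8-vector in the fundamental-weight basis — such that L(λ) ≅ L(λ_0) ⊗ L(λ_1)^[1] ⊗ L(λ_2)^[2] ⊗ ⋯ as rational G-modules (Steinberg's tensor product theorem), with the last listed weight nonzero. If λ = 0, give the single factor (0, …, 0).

Change of basis e → ω: c = M·v where v = (-6, -7, -7, 21, -1, -6, 5, -3):
  c_1 = -1*-6 + 0*-7 + 0*-7 + 0*21 + 0*-1 + 0*-6 + 0*5 + 0*-3 = 6
  c_2 = 0*-6 + -3*-7 + 1*-7 + 0*21 + 1*-1 + 0*-6 + 0*5 + 2*-3 = 7
  c_3 = 0*-6 + -5*-7 + 1*-7 + -1*21 + 1*-1 + 0*-6 + 0*5 + 0*-3 = 6
  c_4 = 0*-6 + -3*-7 + 2*-7 + 0*21 + 0*-1 + 0*-6 + 0*5 + 2*-3 = 1
  c_5 = 0*-6 + 0*-7 + 0*-7 + 0*21 + 0*-1 + 0*-6 + 1*5 + 0*-3 = 5
  c_6 = 0*-6 + 0*-7 + 0*-7 + 0*21 + 0*-1 + -1*-6 + 0*5 + 2*-3 = 0
  c_7 = 0*-6 + -2*-7 + 1*-7 + 0*21 + 0*-1 + 0*-6 + 0*5 + 1*-3 = 4
  c_8 = 0*-6 + 0*-7 + 0*-7 + 0*21 + 0*-1 + 0*-6 + 1*5 + 1*-3 = 2
Expand coordinatewise in base 2:
  c_1 = 6 = 0·2^0 + 1·2^1 + 1·2^2
  c_2 = 7 = 1·2^0 + 1·2^1 + 1·2^2
  c_3 = 6 = 0·2^0 + 1·2^1 + 1·2^2
  c_4 = 1 = 1·2^0
  c_5 = 5 = 1·2^0 + 0·2^1 + 1·2^2
  c_6 = 0
  c_7 = 4 = 0·2^0 + 0·2^1 + 1·2^2
  c_8 = 2 = 0·2^0 + 1·2^1
Factor λ_0 = (0, 1, 0, 1, 1, 0, 0, 0)
Factor λ_1 = (1, 1, 1, 0, 0, 0, 0, 1)
Factor λ_2 = (1, 1, 1, 0, 1, 0, 1, 0)

((0, 1, 0, 1, 1, 0, 0, 0), (1, 1, 1, 0, 0, 0, 0, 1), (1, 1, 1, 0, 1, 0, 1, 0))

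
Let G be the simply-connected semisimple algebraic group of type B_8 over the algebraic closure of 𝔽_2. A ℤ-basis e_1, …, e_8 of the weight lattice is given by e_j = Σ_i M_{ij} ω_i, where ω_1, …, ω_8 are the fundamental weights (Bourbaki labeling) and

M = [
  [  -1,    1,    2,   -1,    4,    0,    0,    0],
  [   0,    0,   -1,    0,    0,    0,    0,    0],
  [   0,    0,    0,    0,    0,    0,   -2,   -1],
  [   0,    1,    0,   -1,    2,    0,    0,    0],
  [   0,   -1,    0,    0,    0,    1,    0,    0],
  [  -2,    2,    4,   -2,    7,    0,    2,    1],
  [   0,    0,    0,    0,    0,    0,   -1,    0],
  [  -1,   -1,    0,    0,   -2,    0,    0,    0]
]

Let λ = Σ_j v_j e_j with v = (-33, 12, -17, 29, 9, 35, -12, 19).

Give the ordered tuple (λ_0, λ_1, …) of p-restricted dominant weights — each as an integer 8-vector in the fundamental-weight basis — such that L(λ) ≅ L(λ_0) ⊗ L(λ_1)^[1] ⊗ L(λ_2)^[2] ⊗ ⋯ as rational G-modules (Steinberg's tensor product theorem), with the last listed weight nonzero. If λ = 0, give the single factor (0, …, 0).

((0, 1, 1, 1, 1, 0, 0, 1), (1, 0, 0, 0, 1, 1, 0, 1), (0, 0, 1, 0, 1, 1, 1, 0), (0, 0, 0, 0, 0, 0, 1, 0), (1, 1, 0, 0, 1, 1, 0, 0))

In the fundamental-weight basis, λ has coordinates c = M·v (v = (-33, 12, -17, 29, 9, 35, -12, 19)):
  c_1 = (-1)·(-33) + (1)·(12) + (2)·(-17) + (-1)·(29) + (4)·(9) + (0)·(35) + (0)·(-12) + (0)·(19) = 18
  c_2 = (0)·(-33) + (0)·(12) + (-1)·(-17) + (0)·(29) + (0)·(9) + (0)·(35) + (0)·(-12) + (0)·(19) = 17
  c_3 = (0)·(-33) + (0)·(12) + (0)·(-17) + (0)·(29) + (0)·(9) + (0)·(35) + (-2)·(-12) + (-1)·(19) = 5
  c_4 = (0)·(-33) + (1)·(12) + (0)·(-17) + (-1)·(29) + (2)·(9) + (0)·(35) + (0)·(-12) + (0)·(19) = 1
  c_5 = (0)·(-33) + (-1)·(12) + (0)·(-17) + (0)·(29) + (0)·(9) + (1)·(35) + (0)·(-12) + (0)·(19) = 23
  c_6 = (-2)·(-33) + (2)·(12) + (4)·(-17) + (-2)·(29) + (7)·(9) + (0)·(35) + (2)·(-12) + (1)·(19) = 22
  c_7 = (0)·(-33) + (0)·(12) + (0)·(-17) + (0)·(29) + (0)·(9) + (0)·(35) + (-1)·(-12) + (0)·(19) = 12
  c_8 = (-1)·(-33) + (-1)·(12) + (0)·(-17) + (0)·(29) + (-2)·(9) + (0)·(35) + (0)·(-12) + (0)·(19) = 3
Writing each c_i in base p = 2:
  c_1 = 18 = 0·2^0 + 1·2^1 + 0·2^2 + 0·2^3 + 1·2^4
  c_2 = 17 = 1·2^0 + 0·2^1 + 0·2^2 + 0·2^3 + 1·2^4
  c_3 = 5 = 1·2^0 + 0·2^1 + 1·2^2
  c_4 = 1 = 1·2^0
  c_5 = 23 = 1·2^0 + 1·2^1 + 1·2^2 + 0·2^3 + 1·2^4
  c_6 = 22 = 0·2^0 + 1·2^1 + 1·2^2 + 0·2^3 + 1·2^4
  c_7 = 12 = 0·2^0 + 0·2^1 + 1·2^2 + 1·2^3
  c_8 = 3 = 1·2^0 + 1·2^1
Factor λ_0 = (0, 1, 1, 1, 1, 0, 0, 1)
Factor λ_1 = (1, 0, 0, 0, 1, 1, 0, 1)
Factor λ_2 = (0, 0, 1, 0, 1, 1, 1, 0)
Factor λ_3 = (0, 0, 0, 0, 0, 0, 1, 0)
Factor λ_4 = (1, 1, 0, 0, 1, 1, 0, 0)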